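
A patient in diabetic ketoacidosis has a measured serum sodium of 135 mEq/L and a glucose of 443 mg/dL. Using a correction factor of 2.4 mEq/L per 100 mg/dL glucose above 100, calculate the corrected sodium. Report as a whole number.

143 mEq/L

Corrected Na = measured Na + 2.4 · (glucose − 100)/100
= 135 + 2.4 · (443 − 100)/100
= 135 + 8.2
= 143.2 mEq/L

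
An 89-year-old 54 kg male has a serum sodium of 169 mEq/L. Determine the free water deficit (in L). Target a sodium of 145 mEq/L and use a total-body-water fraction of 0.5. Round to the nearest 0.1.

4.5 L

TBW = 0.5 · 54 = 27 L
Free water deficit = TBW · (Na/145 − 1)
= 27 · (169/145 − 1)
= 27 · 0.1655
= 4.47 L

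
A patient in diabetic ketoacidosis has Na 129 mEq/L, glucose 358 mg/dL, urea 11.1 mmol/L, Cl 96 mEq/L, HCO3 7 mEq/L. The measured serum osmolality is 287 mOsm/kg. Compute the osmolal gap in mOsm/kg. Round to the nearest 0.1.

Calculated osmolality = 2·Na + glucose/18 + urea
= 2·129 + 358/18 + 11.1
= 258 + 19.89 + 11.10
= 288.99 mOsm/kg ≈ 289.0 mOsm/kg
Osmolar gap = measured − calculated = 287 − 289.0 = -2.0 mOsm/kg

-2.0 mOsm/kg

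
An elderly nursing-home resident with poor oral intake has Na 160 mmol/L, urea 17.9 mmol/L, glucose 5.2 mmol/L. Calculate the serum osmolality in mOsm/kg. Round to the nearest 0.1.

Calculated osmolality = 2·Na + glucose + urea
= 2·160 + 5.2 + 17.9
= 320 + 5.20 + 17.90
= 343.1 mOsm/kg

343.1 mOsm/kg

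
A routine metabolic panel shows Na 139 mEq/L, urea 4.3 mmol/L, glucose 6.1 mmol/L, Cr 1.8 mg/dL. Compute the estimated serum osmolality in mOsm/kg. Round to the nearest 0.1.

Calculated osmolality = 2·Na + glucose + urea
= 2·139 + 6.1 + 4.3
= 278 + 6.10 + 4.30
= 288.4 mOsm/kg

288.4 mOsm/kg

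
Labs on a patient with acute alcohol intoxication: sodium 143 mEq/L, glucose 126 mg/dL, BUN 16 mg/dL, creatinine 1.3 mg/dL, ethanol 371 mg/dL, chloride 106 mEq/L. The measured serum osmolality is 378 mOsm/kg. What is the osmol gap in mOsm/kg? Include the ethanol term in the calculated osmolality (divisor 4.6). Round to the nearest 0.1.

-1.4 mOsm/kg

Calculated osmolality = 2·Na + glucose/18 + BUN/2.8 + ethanol/4.6
= 2·143 + 126/18 + 16/2.8 + 371/4.6
= 286 + 7 + 5.71 + 80.65
= 379.36 mOsm/kg ≈ 379.4 mOsm/kg
Osmolar gap = measured − calculated = 378 − 379.4 = -1.4 mOsm/kg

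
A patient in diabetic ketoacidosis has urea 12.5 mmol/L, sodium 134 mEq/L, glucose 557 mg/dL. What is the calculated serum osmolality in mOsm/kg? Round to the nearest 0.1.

311.4 mOsm/kg

Calculated osmolality = 2·Na + glucose/18 + urea
= 2·134 + 557/18 + 12.5
= 268 + 30.94 + 12.50
= 311.44 mOsm/kg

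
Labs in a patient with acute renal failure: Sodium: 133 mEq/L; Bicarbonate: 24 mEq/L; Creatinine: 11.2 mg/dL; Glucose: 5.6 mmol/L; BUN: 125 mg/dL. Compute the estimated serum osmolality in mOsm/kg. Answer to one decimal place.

316.2 mOsm/kg

Calculated osmolality = 2·Na + glucose + BUN/2.8
= 2·133 + 5.6 + 125/2.8
= 266 + 5.60 + 44.64
= 316.24 mOsm/kg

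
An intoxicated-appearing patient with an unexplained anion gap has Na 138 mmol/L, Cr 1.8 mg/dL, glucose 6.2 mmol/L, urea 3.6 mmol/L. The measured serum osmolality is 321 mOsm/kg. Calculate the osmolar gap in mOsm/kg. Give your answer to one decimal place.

Calculated osmolality = 2·Na + glucose + urea
= 2·138 + 6.2 + 3.6
= 276 + 6.20 + 3.60
= 285.8 mOsm/kg ≈ 285.8 mOsm/kg
Osmolar gap = measured − calculated = 321 − 285.8 = 35.2 mOsm/kg

35.2 mOsm/kg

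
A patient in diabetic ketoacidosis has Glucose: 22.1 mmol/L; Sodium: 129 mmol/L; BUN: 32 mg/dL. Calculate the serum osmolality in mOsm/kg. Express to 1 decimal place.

291.5 mOsm/kg

Calculated osmolality = 2·Na + glucose + BUN/2.8
= 2·129 + 22.1 + 32/2.8
= 258 + 22.10 + 11.43
= 291.53 mOsm/kg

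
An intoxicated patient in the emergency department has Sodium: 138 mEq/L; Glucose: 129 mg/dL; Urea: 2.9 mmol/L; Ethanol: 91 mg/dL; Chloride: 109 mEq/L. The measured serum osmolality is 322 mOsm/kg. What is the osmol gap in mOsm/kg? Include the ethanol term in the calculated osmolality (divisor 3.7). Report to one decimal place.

Calculated osmolality = 2·Na + glucose/18 + urea + ethanol/3.7
= 2·138 + 129/18 + 2.9 + 91/3.7
= 276 + 7.17 + 2.90 + 24.59
= 310.66 mOsm/kg ≈ 310.7 mOsm/kg
Osmolar gap = measured − calculated = 322 − 310.7 = 11.3 mOsm/kg

11.3 mOsm/kg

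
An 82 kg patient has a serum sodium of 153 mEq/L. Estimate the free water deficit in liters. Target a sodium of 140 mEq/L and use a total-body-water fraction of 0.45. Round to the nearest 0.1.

TBW = 0.45 · 82 = 36.9 L
Free water deficit = TBW · (Na/140 − 1)
= 36.9 · (153/140 − 1)
= 36.9 · 0.0929
= 3.43 L

3.4 L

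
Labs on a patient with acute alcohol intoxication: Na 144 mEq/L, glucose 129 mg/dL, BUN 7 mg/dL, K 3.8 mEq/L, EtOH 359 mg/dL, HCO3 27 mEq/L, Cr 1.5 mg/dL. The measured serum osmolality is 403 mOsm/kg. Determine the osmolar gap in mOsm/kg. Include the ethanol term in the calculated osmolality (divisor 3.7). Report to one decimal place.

8.3 mOsm/kg

Calculated osmolality = 2·Na + glucose/18 + BUN/2.8 + ethanol/3.7
= 2·144 + 129/18 + 7/2.8 + 359/3.7
= 288 + 7.17 + 2.50 + 97.03
= 394.7 mOsm/kg ≈ 394.7 mOsm/kg
Osmolar gap = measured − calculated = 403 − 394.7 = 8.3 mOsm/kg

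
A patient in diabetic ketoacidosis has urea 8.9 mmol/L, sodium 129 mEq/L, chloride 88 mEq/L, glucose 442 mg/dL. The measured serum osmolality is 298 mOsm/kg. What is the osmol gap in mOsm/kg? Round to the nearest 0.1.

6.5 mOsm/kg

Calculated osmolality = 2·Na + glucose/18 + urea
= 2·129 + 442/18 + 8.9
= 258 + 24.56 + 8.90
= 291.46 mOsm/kg ≈ 291.5 mOsm/kg
Osmolar gap = measured − calculated = 298 − 291.5 = 6.5 mOsm/kg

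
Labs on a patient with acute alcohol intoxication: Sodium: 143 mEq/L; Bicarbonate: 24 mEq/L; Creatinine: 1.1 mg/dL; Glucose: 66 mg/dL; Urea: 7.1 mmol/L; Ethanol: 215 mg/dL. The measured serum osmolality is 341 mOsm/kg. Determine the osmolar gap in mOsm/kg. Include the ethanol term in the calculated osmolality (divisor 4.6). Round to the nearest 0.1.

Calculated osmolality = 2·Na + glucose/18 + urea + ethanol/4.6
= 2·143 + 66/18 + 7.1 + 215/4.6
= 286 + 3.67 + 7.10 + 46.74
= 343.51 mOsm/kg ≈ 343.5 mOsm/kg
Osmolar gap = measured − calculated = 341 − 343.5 = -2.5 mOsm/kg

-2.5 mOsm/kg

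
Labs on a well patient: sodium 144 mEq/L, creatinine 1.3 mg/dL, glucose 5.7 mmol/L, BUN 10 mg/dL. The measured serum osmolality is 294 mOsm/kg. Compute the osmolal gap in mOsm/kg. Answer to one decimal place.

-3.3 mOsm/kg

Calculated osmolality = 2·Na + glucose + BUN/2.8
= 2·144 + 5.7 + 10/2.8
= 288 + 5.70 + 3.57
= 297.27 mOsm/kg ≈ 297.3 mOsm/kg
Osmolar gap = measured − calculated = 294 − 297.3 = -3.3 mOsm/kg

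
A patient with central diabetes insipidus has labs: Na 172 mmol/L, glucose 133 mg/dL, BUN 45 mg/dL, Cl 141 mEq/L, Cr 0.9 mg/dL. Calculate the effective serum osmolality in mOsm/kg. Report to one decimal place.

Effective osmolality excludes urea (freely permeant across cell membranes):
2·Na + glucose/18
= 2·172 + 133/18
= 344 + 7.39
= 351.39 mOsm/kg

351.4 mOsm/kg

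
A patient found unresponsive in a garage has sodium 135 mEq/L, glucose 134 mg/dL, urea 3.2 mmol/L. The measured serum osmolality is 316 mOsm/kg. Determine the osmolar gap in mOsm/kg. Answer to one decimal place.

35.4 mOsm/kg

Calculated osmolality = 2·Na + glucose/18 + urea
= 2·135 + 134/18 + 3.2
= 270 + 7.44 + 3.20
= 280.64 mOsm/kg ≈ 280.6 mOsm/kg
Osmolar gap = measured − calculated = 316 − 280.6 = 35.4 mOsm/kg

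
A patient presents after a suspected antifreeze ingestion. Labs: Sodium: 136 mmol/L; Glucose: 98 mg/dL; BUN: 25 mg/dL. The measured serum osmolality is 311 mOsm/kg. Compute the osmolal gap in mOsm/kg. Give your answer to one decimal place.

Calculated osmolality = 2·Na + glucose/18 + BUN/2.8
= 2·136 + 98/18 + 25/2.8
= 272 + 5.44 + 8.93
= 286.37 mOsm/kg ≈ 286.4 mOsm/kg
Osmolar gap = measured − calculated = 311 − 286.4 = 24.6 mOsm/kg

24.6 mOsm/kg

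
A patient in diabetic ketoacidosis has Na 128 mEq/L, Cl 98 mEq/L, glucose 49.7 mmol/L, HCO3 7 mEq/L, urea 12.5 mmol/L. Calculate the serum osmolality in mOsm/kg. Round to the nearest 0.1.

Calculated osmolality = 2·Na + glucose + urea
= 2·128 + 49.7 + 12.5
= 256 + 49.70 + 12.50
= 318.2 mOsm/kg

318.2 mOsm/kg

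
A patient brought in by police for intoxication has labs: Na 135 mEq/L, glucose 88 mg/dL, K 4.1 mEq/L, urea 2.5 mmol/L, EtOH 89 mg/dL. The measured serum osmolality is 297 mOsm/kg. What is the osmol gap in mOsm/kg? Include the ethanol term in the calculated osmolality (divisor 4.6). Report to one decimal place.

Calculated osmolality = 2·Na + glucose/18 + urea + ethanol/4.6
= 2·135 + 88/18 + 2.5 + 89/4.6
= 270 + 4.89 + 2.50 + 19.35
= 296.74 mOsm/kg ≈ 296.7 mOsm/kg
Osmolar gap = measured − calculated = 297 − 296.7 = 0.3 mOsm/kg

0.3 mOsm/kg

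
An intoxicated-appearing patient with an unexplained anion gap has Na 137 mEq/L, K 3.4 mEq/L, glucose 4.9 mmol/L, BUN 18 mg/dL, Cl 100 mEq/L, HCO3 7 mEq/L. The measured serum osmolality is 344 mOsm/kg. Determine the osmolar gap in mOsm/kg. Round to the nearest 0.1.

58.7 mOsm/kg

Calculated osmolality = 2·Na + glucose + BUN/2.8
= 2·137 + 4.9 + 18/2.8
= 274 + 4.90 + 6.43
= 285.33 mOsm/kg ≈ 285.3 mOsm/kg
Osmolar gap = measured − calculated = 344 − 285.3 = 58.7 mOsm/kg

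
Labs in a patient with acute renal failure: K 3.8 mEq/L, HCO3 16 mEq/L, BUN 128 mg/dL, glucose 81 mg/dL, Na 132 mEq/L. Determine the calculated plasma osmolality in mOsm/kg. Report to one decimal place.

314.2 mOsm/kg

Calculated osmolality = 2·Na + glucose/18 + BUN/2.8
= 2·132 + 81/18 + 128/2.8
= 264 + 4.50 + 45.71
= 314.21 mOsm/kg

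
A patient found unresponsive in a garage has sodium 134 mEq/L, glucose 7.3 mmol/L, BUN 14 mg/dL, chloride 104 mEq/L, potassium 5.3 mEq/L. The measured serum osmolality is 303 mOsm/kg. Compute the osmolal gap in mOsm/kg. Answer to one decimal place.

Calculated osmolality = 2·Na + glucose + BUN/2.8
= 2·134 + 7.3 + 14/2.8
= 268 + 7.30 + 5
= 280.3 mOsm/kg ≈ 280.3 mOsm/kg
Osmolar gap = measured − calculated = 303 − 280.3 = 22.7 mOsm/kg

22.7 mOsm/kg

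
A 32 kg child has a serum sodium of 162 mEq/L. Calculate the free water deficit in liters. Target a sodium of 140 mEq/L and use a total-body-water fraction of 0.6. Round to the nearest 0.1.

3.0 L

TBW = 0.6 · 32 = 19.2 L
Free water deficit = TBW · (Na/140 − 1)
= 19.2 · (162/140 − 1)
= 19.2 · 0.1571
= 3.02 L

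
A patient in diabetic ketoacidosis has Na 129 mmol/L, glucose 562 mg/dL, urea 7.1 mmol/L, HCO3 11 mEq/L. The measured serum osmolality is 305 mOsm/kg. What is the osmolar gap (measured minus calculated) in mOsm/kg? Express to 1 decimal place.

Calculated osmolality = 2·Na + glucose/18 + urea
= 2·129 + 562/18 + 7.1
= 258 + 31.22 + 7.10
= 296.32 mOsm/kg ≈ 296.3 mOsm/kg
Osmolar gap = measured − calculated = 305 − 296.3 = 8.7 mOsm/kg

8.7 mOsm/kg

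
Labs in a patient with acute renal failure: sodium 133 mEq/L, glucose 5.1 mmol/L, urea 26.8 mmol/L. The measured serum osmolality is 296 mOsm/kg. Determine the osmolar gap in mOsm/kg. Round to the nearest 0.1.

Calculated osmolality = 2·Na + glucose + urea
= 2·133 + 5.1 + 26.8
= 266 + 5.10 + 26.80
= 297.9 mOsm/kg ≈ 297.9 mOsm/kg
Osmolar gap = measured − calculated = 296 − 297.9 = -1.9 mOsm/kg

-1.9 mOsm/kg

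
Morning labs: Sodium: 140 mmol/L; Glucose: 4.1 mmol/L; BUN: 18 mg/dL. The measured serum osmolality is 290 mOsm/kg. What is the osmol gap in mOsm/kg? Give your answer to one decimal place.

Calculated osmolality = 2·Na + glucose + BUN/2.8
= 2·140 + 4.1 + 18/2.8
= 280 + 4.10 + 6.43
= 290.53 mOsm/kg ≈ 290.5 mOsm/kg
Osmolar gap = measured − calculated = 290 − 290.5 = -0.5 mOsm/kg

-0.5 mOsm/kg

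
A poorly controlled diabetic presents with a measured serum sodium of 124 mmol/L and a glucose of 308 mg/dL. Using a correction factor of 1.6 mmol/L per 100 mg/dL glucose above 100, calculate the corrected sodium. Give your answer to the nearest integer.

127 mmol/L

Corrected Na = measured Na + 1.6 · (glucose − 100)/100
= 124 + 1.6 · (308 − 100)/100
= 124 + 3.3
= 127.3 mmol/L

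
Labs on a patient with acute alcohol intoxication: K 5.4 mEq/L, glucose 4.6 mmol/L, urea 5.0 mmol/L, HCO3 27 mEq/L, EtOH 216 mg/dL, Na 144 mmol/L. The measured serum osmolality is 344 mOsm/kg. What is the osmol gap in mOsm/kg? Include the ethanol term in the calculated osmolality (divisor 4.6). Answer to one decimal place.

-0.6 mOsm/kg

Calculated osmolality = 2·Na + glucose + urea + ethanol/4.6
= 2·144 + 4.6 + 5 + 216/4.6
= 288 + 4.60 + 5 + 46.96
= 344.56 mOsm/kg ≈ 344.6 mOsm/kg
Osmolar gap = measured − calculated = 344 − 344.6 = -0.6 mOsm/kg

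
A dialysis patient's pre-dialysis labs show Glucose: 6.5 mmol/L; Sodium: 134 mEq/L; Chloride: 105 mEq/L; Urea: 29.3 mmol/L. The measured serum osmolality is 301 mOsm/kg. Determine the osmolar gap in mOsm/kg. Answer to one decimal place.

Calculated osmolality = 2·Na + glucose + urea
= 2·134 + 6.5 + 29.3
= 268 + 6.50 + 29.30
= 303.8 mOsm/kg ≈ 303.8 mOsm/kg
Osmolar gap = measured − calculated = 301 − 303.8 = -2.8 mOsm/kg

-2.8 mOsm/kg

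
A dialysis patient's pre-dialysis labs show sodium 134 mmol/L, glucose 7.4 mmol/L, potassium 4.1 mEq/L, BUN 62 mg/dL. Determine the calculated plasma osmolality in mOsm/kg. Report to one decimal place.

Calculated osmolality = 2·Na + glucose + BUN/2.8
= 2·134 + 7.4 + 62/2.8
= 268 + 7.40 + 22.14
= 297.54 mOsm/kg

297.5 mOsm/kg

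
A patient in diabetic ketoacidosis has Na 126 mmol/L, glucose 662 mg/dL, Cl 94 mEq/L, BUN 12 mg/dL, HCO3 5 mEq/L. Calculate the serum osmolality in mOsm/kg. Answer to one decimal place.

293.1 mOsm/kg

Calculated osmolality = 2·Na + glucose/18 + BUN/2.8
= 2·126 + 662/18 + 12/2.8
= 252 + 36.78 + 4.29
= 293.07 mOsm/kg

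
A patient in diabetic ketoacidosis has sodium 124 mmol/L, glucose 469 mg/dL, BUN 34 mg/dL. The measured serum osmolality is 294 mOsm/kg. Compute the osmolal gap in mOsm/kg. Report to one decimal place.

7.8 mOsm/kg

Calculated osmolality = 2·Na + glucose/18 + BUN/2.8
= 2·124 + 469/18 + 34/2.8
= 248 + 26.06 + 12.14
= 286.2 mOsm/kg ≈ 286.2 mOsm/kg
Osmolar gap = measured − calculated = 294 − 286.2 = 7.8 mOsm/kg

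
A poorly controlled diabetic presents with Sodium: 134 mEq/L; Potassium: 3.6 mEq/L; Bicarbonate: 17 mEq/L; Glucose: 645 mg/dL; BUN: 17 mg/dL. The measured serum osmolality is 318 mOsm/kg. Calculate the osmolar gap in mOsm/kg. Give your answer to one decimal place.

Calculated osmolality = 2·Na + glucose/18 + BUN/2.8
= 2·134 + 645/18 + 17/2.8
= 268 + 35.83 + 6.07
= 309.9 mOsm/kg ≈ 309.9 mOsm/kg
Osmolar gap = measured − calculated = 318 − 309.9 = 8.1 mOsm/kg

8.1 mOsm/kg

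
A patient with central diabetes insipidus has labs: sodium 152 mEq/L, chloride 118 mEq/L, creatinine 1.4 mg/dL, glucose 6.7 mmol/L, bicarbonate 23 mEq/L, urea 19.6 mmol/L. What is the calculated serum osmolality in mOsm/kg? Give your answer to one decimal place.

330.3 mOsm/kg

Calculated osmolality = 2·Na + glucose + urea
= 2·152 + 6.7 + 19.6
= 304 + 6.70 + 19.60
= 330.3 mOsm/kg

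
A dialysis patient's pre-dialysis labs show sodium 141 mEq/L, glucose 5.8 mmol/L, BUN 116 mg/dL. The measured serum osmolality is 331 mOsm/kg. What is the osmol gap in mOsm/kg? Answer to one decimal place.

Calculated osmolality = 2·Na + glucose + BUN/2.8
= 2·141 + 5.8 + 116/2.8
= 282 + 5.80 + 41.43
= 329.23 mOsm/kg ≈ 329.2 mOsm/kg
Osmolar gap = measured − calculated = 331 − 329.2 = 1.8 mOsm/kg

1.8 mOsm/kg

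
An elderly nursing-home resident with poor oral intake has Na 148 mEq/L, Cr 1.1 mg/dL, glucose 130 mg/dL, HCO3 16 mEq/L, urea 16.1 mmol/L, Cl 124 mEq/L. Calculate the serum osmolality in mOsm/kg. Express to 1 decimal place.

319.3 mOsm/kg

Calculated osmolality = 2·Na + glucose/18 + urea
= 2·148 + 130/18 + 16.1
= 296 + 7.22 + 16.10
= 319.32 mOsm/kg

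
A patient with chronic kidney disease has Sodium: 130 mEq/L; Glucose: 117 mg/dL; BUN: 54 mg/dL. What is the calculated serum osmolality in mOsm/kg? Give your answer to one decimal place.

285.8 mOsm/kg

Calculated osmolality = 2·Na + glucose/18 + BUN/2.8
= 2·130 + 117/18 + 54/2.8
= 260 + 6.50 + 19.29
= 285.79 mOsm/kg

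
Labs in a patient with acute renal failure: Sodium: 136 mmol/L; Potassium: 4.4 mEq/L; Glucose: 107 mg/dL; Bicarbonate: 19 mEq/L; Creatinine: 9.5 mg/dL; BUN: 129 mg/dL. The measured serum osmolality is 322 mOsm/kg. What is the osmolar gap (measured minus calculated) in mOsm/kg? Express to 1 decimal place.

Calculated osmolality = 2·Na + glucose/18 + BUN/2.8
= 2·136 + 107/18 + 129/2.8
= 272 + 5.94 + 46.07
= 324.01 mOsm/kg ≈ 324.0 mOsm/kg
Osmolar gap = measured − calculated = 322 − 324.0 = -2.0 mOsm/kg

-2.0 mOsm/kg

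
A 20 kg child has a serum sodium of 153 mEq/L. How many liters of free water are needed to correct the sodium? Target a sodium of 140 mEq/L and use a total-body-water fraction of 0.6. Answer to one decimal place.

TBW = 0.6 · 20 = 12 L
Free water deficit = TBW · (Na/140 − 1)
= 12 · (153/140 − 1)
= 12 · 0.0929
= 1.11 L

1.1 L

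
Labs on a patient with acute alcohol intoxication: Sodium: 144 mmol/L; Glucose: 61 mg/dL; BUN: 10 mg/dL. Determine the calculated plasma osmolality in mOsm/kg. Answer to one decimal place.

295.0 mOsm/kg

Calculated osmolality = 2·Na + glucose/18 + BUN/2.8
= 2·144 + 61/18 + 10/2.8
= 288 + 3.39 + 3.57
= 294.96 mOsm/kg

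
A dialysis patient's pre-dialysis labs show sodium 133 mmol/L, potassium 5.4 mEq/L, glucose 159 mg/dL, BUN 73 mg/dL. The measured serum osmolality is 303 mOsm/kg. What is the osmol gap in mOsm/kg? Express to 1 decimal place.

Calculated osmolality = 2·Na + glucose/18 + BUN/2.8
= 2·133 + 159/18 + 73/2.8
= 266 + 8.83 + 26.07
= 300.9 mOsm/kg ≈ 300.9 mOsm/kg
Osmolar gap = measured − calculated = 303 − 300.9 = 2.1 mOsm/kg

2.1 mOsm/kg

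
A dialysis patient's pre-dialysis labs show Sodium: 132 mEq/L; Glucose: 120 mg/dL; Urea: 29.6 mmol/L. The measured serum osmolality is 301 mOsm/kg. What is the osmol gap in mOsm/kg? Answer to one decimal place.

0.7 mOsm/kg

Calculated osmolality = 2·Na + glucose/18 + urea
= 2·132 + 120/18 + 29.6
= 264 + 6.67 + 29.60
= 300.27 mOsm/kg ≈ 300.3 mOsm/kg
Osmolar gap = measured − calculated = 301 − 300.3 = 0.7 mOsm/kg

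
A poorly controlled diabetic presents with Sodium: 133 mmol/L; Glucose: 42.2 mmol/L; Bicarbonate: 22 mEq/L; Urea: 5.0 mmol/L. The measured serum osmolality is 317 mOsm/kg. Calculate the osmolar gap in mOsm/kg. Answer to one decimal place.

Calculated osmolality = 2·Na + glucose + urea
= 2·133 + 42.2 + 5
= 266 + 42.20 + 5
= 313.2 mOsm/kg ≈ 313.2 mOsm/kg
Osmolar gap = measured − calculated = 317 − 313.2 = 3.8 mOsm/kg

3.8 mOsm/kg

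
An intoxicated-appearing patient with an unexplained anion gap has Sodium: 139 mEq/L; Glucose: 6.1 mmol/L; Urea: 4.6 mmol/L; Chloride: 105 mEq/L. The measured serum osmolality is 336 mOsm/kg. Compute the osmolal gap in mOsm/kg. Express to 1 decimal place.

Calculated osmolality = 2·Na + glucose + urea
= 2·139 + 6.1 + 4.6
= 278 + 6.10 + 4.60
= 288.7 mOsm/kg ≈ 288.7 mOsm/kg
Osmolar gap = measured − calculated = 336 − 288.7 = 47.3 mOsm/kg

47.3 mOsm/kg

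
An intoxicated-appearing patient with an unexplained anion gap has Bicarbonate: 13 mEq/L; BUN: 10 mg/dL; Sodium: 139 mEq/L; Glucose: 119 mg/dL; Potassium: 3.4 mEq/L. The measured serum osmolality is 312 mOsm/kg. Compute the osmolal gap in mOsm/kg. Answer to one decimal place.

23.8 mOsm/kg

Calculated osmolality = 2·Na + glucose/18 + BUN/2.8
= 2·139 + 119/18 + 10/2.8
= 278 + 6.61 + 3.57
= 288.18 mOsm/kg ≈ 288.2 mOsm/kg
Osmolar gap = measured − calculated = 312 − 288.2 = 23.8 mOsm/kg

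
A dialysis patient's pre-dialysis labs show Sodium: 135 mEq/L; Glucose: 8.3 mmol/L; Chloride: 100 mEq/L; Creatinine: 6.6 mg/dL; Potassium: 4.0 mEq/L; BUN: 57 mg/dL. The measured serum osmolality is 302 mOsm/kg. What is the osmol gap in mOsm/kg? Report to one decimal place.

3.3 mOsm/kg

Calculated osmolality = 2·Na + glucose + BUN/2.8
= 2·135 + 8.3 + 57/2.8
= 270 + 8.30 + 20.36
= 298.66 mOsm/kg ≈ 298.7 mOsm/kg
Osmolar gap = measured − calculated = 302 − 298.7 = 3.3 mOsm/kg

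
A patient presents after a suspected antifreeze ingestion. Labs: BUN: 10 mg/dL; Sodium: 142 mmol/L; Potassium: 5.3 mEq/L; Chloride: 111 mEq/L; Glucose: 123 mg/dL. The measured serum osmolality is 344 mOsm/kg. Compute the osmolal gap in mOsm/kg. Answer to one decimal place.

Calculated osmolality = 2·Na + glucose/18 + BUN/2.8
= 2·142 + 123/18 + 10/2.8
= 284 + 6.83 + 3.57
= 294.4 mOsm/kg ≈ 294.4 mOsm/kg
Osmolar gap = measured − calculated = 344 − 294.4 = 49.6 mOsm/kg

49.6 mOsm/kg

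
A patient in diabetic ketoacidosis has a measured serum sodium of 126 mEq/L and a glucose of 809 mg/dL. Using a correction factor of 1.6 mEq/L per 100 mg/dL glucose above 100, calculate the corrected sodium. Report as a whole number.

Corrected Na = measured Na + 1.6 · (glucose − 100)/100
= 126 + 1.6 · (809 − 100)/100
= 126 + 11.3
= 137.3 mEq/L

137 mEq/L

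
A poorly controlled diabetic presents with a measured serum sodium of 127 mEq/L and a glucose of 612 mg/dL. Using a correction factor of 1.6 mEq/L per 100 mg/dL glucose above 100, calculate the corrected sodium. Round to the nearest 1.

Corrected Na = measured Na + 1.6 · (glucose − 100)/100
= 127 + 1.6 · (612 − 100)/100
= 127 + 8.2
= 135.2 mEq/L

135 mEq/L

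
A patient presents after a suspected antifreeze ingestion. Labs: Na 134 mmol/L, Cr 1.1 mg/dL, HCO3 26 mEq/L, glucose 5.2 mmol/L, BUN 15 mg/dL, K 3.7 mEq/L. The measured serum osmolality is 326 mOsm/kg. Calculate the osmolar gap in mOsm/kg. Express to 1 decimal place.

47.4 mOsm/kg

Calculated osmolality = 2·Na + glucose + BUN/2.8
= 2·134 + 5.2 + 15/2.8
= 268 + 5.20 + 5.36
= 278.56 mOsm/kg ≈ 278.6 mOsm/kg
Osmolar gap = measured − calculated = 326 − 278.6 = 47.4 mOsm/kg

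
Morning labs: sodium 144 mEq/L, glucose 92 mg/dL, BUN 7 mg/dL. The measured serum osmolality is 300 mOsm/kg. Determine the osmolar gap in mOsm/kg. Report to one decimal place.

Calculated osmolality = 2·Na + glucose/18 + BUN/2.8
= 2·144 + 92/18 + 7/2.8
= 288 + 5.11 + 2.50
= 295.61 mOsm/kg ≈ 295.6 mOsm/kg
Osmolar gap = measured − calculated = 300 − 295.6 = 4.4 mOsm/kg

4.4 mOsm/kg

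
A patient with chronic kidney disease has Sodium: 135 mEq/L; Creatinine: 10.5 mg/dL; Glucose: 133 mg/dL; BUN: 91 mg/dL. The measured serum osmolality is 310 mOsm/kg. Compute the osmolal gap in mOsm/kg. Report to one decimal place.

0.1 mOsm/kg

Calculated osmolality = 2·Na + glucose/18 + BUN/2.8
= 2·135 + 133/18 + 91/2.8
= 270 + 7.39 + 32.50
= 309.89 mOsm/kg ≈ 309.9 mOsm/kg
Osmolar gap = measured − calculated = 310 − 309.9 = 0.1 mOsm/kg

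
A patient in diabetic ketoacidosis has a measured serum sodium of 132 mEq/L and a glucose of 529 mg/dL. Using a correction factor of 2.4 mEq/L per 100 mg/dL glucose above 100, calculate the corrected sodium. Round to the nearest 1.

Corrected Na = measured Na + 2.4 · (glucose − 100)/100
= 132 + 2.4 · (529 − 100)/100
= 132 + 10.3
= 142.3 mEq/L

142 mEq/L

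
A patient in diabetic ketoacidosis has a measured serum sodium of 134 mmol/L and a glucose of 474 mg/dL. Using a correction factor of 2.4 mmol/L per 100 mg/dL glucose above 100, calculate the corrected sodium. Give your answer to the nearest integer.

Corrected Na = measured Na + 2.4 · (glucose − 100)/100
= 134 + 2.4 · (474 − 100)/100
= 134 + 9
= 143 mmol/L

143 mmol/L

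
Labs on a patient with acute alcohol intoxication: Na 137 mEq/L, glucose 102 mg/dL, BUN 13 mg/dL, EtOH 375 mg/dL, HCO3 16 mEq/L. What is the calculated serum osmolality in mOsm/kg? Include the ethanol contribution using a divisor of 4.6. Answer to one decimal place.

Calculated osmolality = 2·Na + glucose/18 + BUN/2.8 + ethanol/4.6
= 2·137 + 102/18 + 13/2.8 + 375/4.6
= 274 + 5.67 + 4.64 + 81.52
= 365.83 mOsm/kg

365.8 mOsm/kg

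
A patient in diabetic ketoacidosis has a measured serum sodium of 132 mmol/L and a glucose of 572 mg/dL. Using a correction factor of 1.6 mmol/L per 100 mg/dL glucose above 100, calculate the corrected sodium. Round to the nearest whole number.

Corrected Na = measured Na + 1.6 · (glucose − 100)/100
= 132 + 1.6 · (572 − 100)/100
= 132 + 7.6
= 139.6 mmol/L

140 mmol/L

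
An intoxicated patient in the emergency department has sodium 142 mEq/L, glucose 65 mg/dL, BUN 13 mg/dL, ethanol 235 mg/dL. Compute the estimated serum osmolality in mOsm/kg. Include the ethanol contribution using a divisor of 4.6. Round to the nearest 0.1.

Calculated osmolality = 2·Na + glucose/18 + BUN/2.8 + ethanol/4.6
= 2·142 + 65/18 + 13/2.8 + 235/4.6
= 284 + 3.61 + 4.64 + 51.09
= 343.34 mOsm/kg

343.3 mOsm/kg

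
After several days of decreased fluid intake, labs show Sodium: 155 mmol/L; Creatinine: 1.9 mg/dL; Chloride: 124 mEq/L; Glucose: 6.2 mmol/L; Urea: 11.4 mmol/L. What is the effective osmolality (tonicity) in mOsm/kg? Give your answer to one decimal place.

316.2 mOsm/kg

Effective osmolality excludes urea (freely permeant across cell membranes):
2·Na + glucose
= 2·155 + 6.2
= 310 + 6.2
= 316.2 mOsm/kg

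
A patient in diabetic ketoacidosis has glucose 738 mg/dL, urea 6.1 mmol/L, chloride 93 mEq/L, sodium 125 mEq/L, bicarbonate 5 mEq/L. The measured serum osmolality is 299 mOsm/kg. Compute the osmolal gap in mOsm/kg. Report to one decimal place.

1.9 mOsm/kg

Calculated osmolality = 2·Na + glucose/18 + urea
= 2·125 + 738/18 + 6.1
= 250 + 41 + 6.10
= 297.1 mOsm/kg ≈ 297.1 mOsm/kg
Osmolar gap = measured − calculated = 299 − 297.1 = 1.9 mOsm/kg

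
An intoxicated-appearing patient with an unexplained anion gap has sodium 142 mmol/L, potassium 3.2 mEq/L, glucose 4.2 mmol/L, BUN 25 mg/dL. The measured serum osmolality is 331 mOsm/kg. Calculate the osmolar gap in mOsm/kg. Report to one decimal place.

Calculated osmolality = 2·Na + glucose + BUN/2.8
= 2·142 + 4.2 + 25/2.8
= 284 + 4.20 + 8.93
= 297.13 mOsm/kg ≈ 297.1 mOsm/kg
Osmolar gap = measured − calculated = 331 − 297.1 = 33.9 mOsm/kg

33.9 mOsm/kg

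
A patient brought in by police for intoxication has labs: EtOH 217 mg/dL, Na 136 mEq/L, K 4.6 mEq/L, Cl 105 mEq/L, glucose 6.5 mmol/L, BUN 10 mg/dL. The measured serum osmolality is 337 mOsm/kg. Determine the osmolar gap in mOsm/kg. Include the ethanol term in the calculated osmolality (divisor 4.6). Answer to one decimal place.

Calculated osmolality = 2·Na + glucose + BUN/2.8 + ethanol/4.6
= 2·136 + 6.5 + 10/2.8 + 217/4.6
= 272 + 6.50 + 3.57 + 47.17
= 329.24 mOsm/kg ≈ 329.2 mOsm/kg
Osmolar gap = measured − calculated = 337 − 329.2 = 7.8 mOsm/kg

7.8 mOsm/kg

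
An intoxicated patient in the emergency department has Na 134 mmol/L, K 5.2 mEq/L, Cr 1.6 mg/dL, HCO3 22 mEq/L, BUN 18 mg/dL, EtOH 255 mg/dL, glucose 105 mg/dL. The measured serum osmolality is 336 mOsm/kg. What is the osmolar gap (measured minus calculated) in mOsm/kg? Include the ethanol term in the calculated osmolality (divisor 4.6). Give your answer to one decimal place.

0.3 mOsm/kg

Calculated osmolality = 2·Na + glucose/18 + BUN/2.8 + ethanol/4.6
= 2·134 + 105/18 + 18/2.8 + 255/4.6
= 268 + 5.83 + 6.43 + 55.43
= 335.69 mOsm/kg ≈ 335.7 mOsm/kg
Osmolar gap = measured − calculated = 336 − 335.7 = 0.3 mOsm/kg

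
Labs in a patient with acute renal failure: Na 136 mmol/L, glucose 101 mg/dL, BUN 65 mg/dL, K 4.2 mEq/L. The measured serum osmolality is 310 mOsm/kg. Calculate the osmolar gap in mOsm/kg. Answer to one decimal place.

Calculated osmolality = 2·Na + glucose/18 + BUN/2.8
= 2·136 + 101/18 + 65/2.8
= 272 + 5.61 + 23.21
= 300.82 mOsm/kg ≈ 300.8 mOsm/kg
Osmolar gap = measured − calculated = 310 − 300.8 = 9.2 mOsm/kg

9.2 mOsm/kg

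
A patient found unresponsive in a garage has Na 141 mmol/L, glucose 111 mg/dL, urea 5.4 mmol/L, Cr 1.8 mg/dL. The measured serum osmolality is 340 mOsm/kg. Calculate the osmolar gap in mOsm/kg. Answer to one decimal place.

46.4 mOsm/kg

Calculated osmolality = 2·Na + glucose/18 + urea
= 2·141 + 111/18 + 5.4
= 282 + 6.17 + 5.40
= 293.57 mOsm/kg ≈ 293.6 mOsm/kg
Osmolar gap = measured − calculated = 340 − 293.6 = 46.4 mOsm/kg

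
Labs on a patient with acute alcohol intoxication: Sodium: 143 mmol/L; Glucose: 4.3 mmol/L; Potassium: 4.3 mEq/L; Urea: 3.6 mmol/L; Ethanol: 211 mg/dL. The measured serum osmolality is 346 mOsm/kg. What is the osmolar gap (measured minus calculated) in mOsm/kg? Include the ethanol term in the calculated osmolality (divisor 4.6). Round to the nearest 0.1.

6.2 mOsm/kg

Calculated osmolality = 2·Na + glucose + urea + ethanol/4.6
= 2·143 + 4.3 + 3.6 + 211/4.6
= 286 + 4.30 + 3.60 + 45.87
= 339.77 mOsm/kg ≈ 339.8 mOsm/kg
Osmolar gap = measured − calculated = 346 − 339.8 = 6.2 mOsm/kg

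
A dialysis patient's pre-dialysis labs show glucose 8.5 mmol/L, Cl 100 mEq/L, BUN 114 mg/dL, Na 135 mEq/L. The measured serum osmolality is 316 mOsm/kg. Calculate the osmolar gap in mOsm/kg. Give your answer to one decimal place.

Calculated osmolality = 2·Na + glucose + BUN/2.8
= 2·135 + 8.5 + 114/2.8
= 270 + 8.50 + 40.71
= 319.21 mOsm/kg ≈ 319.2 mOsm/kg
Osmolar gap = measured − calculated = 316 − 319.2 = -3.2 mOsm/kg

-3.2 mOsm/kg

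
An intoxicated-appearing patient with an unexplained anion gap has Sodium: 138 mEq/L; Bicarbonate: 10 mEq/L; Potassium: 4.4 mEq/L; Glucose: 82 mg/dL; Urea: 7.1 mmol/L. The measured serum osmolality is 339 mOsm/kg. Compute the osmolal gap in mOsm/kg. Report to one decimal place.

51.3 mOsm/kg

Calculated osmolality = 2·Na + glucose/18 + urea
= 2·138 + 82/18 + 7.1
= 276 + 4.56 + 7.10
= 287.66 mOsm/kg ≈ 287.7 mOsm/kg
Osmolar gap = measured − calculated = 339 − 287.7 = 51.3 mOsm/kg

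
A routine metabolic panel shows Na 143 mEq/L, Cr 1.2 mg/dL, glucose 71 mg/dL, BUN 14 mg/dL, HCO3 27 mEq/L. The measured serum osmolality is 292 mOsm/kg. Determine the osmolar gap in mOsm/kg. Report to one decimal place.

-2.9 mOsm/kg

Calculated osmolality = 2·Na + glucose/18 + BUN/2.8
= 2·143 + 71/18 + 14/2.8
= 286 + 3.94 + 5
= 294.94 mOsm/kg ≈ 294.9 mOsm/kg
Osmolar gap = measured − calculated = 292 − 294.9 = -2.9 mOsm/kg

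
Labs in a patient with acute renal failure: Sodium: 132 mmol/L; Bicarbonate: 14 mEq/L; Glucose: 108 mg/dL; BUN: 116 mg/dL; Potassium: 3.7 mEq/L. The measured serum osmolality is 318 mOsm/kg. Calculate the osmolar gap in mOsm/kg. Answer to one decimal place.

6.6 mOsm/kg

Calculated osmolality = 2·Na + glucose/18 + BUN/2.8
= 2·132 + 108/18 + 116/2.8
= 264 + 6 + 41.43
= 311.43 mOsm/kg ≈ 311.4 mOsm/kg
Osmolar gap = measured − calculated = 318 − 311.4 = 6.6 mOsm/kg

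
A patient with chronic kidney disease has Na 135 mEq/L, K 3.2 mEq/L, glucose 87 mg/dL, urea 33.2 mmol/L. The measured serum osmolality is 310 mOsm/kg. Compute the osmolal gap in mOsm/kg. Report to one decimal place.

2.0 mOsm/kg

Calculated osmolality = 2·Na + glucose/18 + urea
= 2·135 + 87/18 + 33.2
= 270 + 4.83 + 33.20
= 308.03 mOsm/kg ≈ 308.0 mOsm/kg
Osmolar gap = measured − calculated = 310 − 308.0 = 2.0 mOsm/kg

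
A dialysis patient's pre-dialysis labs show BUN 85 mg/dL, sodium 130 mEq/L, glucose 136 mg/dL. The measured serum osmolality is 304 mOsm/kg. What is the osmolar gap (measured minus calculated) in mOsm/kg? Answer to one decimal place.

6.1 mOsm/kg

Calculated osmolality = 2·Na + glucose/18 + BUN/2.8
= 2·130 + 136/18 + 85/2.8
= 260 + 7.56 + 30.36
= 297.92 mOsm/kg ≈ 297.9 mOsm/kg
Osmolar gap = measured − calculated = 304 − 297.9 = 6.1 mOsm/kg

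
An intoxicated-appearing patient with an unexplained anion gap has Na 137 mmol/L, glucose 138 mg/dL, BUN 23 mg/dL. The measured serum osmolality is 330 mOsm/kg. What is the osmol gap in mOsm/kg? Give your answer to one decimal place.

40.1 mOsm/kg

Calculated osmolality = 2·Na + glucose/18 + BUN/2.8
= 2·137 + 138/18 + 23/2.8
= 274 + 7.67 + 8.21
= 289.88 mOsm/kg ≈ 289.9 mOsm/kg
Osmolar gap = measured − calculated = 330 − 289.9 = 40.1 mOsm/kg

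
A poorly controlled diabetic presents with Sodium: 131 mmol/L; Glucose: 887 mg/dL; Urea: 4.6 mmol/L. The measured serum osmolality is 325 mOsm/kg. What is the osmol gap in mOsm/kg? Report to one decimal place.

Calculated osmolality = 2·Na + glucose/18 + urea
= 2·131 + 887/18 + 4.6
= 262 + 49.28 + 4.60
= 315.88 mOsm/kg ≈ 315.9 mOsm/kg
Osmolar gap = measured − calculated = 325 − 315.9 = 9.1 mOsm/kg

9.1 mOsm/kg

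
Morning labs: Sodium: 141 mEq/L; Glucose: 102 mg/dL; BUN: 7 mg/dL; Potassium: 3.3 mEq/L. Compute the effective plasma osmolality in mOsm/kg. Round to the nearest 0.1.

Effective osmolality excludes urea (freely permeant across cell membranes):
2·Na + glucose/18
= 2·141 + 102/18
= 282 + 5.67
= 287.67 mOsm/kg

287.7 mOsm/kg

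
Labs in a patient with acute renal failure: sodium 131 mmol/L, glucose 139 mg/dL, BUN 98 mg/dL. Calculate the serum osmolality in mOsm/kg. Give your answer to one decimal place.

304.7 mOsm/kg

Calculated osmolality = 2·Na + glucose/18 + BUN/2.8
= 2·131 + 139/18 + 98/2.8
= 262 + 7.72 + 35
= 304.72 mOsm/kg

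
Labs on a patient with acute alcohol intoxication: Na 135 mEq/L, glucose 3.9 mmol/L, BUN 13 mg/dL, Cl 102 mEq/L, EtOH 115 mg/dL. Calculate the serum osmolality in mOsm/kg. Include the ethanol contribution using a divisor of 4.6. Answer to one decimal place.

303.5 mOsm/kg

Calculated osmolality = 2·Na + glucose + BUN/2.8 + ethanol/4.6
= 2·135 + 3.9 + 13/2.8 + 115/4.6
= 270 + 3.90 + 4.64 + 25
= 303.54 mOsm/kg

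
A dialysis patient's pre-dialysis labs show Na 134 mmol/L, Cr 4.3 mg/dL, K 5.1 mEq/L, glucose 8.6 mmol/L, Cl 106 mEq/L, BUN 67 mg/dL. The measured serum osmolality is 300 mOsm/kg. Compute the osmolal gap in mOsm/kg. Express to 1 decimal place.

-0.5 mOsm/kg

Calculated osmolality = 2·Na + glucose + BUN/2.8
= 2·134 + 8.6 + 67/2.8
= 268 + 8.60 + 23.93
= 300.53 mOsm/kg ≈ 300.5 mOsm/kg
Osmolar gap = measured − calculated = 300 − 300.5 = -0.5 mOsm/kg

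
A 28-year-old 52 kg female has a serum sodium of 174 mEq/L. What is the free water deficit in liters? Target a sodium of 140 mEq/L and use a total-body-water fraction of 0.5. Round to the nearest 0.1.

TBW = 0.5 · 52 = 26 L
Free water deficit = TBW · (Na/140 − 1)
= 26 · (174/140 − 1)
= 26 · 0.2429
= 6.32 L

6.3 L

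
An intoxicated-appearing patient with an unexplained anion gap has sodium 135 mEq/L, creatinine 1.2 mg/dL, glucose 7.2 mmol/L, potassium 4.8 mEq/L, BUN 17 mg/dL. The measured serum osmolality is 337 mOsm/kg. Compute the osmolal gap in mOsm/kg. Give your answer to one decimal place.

53.7 mOsm/kg

Calculated osmolality = 2·Na + glucose + BUN/2.8
= 2·135 + 7.2 + 17/2.8
= 270 + 7.20 + 6.07
= 283.27 mOsm/kg ≈ 283.3 mOsm/kg
Osmolar gap = measured − calculated = 337 − 283.3 = 53.7 mOsm/kg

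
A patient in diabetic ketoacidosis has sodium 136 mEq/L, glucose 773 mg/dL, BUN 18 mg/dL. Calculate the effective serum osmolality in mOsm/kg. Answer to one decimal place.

314.9 mOsm/kg

Effective osmolality excludes urea (freely permeant across cell membranes):
2·Na + glucose/18
= 2·136 + 773/18
= 272 + 42.94
= 314.94 mOsm/kg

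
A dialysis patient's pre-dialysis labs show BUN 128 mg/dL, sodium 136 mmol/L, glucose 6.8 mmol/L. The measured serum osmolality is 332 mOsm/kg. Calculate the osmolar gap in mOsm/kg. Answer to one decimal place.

Calculated osmolality = 2·Na + glucose + BUN/2.8
= 2·136 + 6.8 + 128/2.8
= 272 + 6.80 + 45.71
= 324.51 mOsm/kg ≈ 324.5 mOsm/kg
Osmolar gap = measured − calculated = 332 − 324.5 = 7.5 mOsm/kg

7.5 mOsm/kg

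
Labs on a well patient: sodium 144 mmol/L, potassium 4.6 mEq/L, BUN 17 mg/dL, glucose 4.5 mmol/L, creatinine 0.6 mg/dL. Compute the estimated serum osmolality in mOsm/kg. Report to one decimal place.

Calculated osmolality = 2·Na + glucose + BUN/2.8
= 2·144 + 4.5 + 17/2.8
= 288 + 4.50 + 6.07
= 298.57 mOsm/kg

298.6 mOsm/kg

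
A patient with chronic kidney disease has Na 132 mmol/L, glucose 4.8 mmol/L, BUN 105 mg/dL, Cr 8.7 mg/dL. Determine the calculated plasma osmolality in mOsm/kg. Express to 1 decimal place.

306.3 mOsm/kg

Calculated osmolality = 2·Na + glucose + BUN/2.8
= 2·132 + 4.8 + 105/2.8
= 264 + 4.80 + 37.50
= 306.3 mOsm/kg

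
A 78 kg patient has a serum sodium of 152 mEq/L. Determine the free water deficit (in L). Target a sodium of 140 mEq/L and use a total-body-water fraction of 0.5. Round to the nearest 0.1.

TBW = 0.5 · 78 = 39 L
Free water deficit = TBW · (Na/140 − 1)
= 39 · (152/140 − 1)
= 39 · 0.0857
= 3.34 L

3.3 L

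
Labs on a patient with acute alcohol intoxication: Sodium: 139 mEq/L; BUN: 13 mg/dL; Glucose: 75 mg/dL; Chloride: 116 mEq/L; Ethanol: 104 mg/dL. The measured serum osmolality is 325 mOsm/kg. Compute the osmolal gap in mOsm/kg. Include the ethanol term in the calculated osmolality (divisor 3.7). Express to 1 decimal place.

10.1 mOsm/kg

Calculated osmolality = 2·Na + glucose/18 + BUN/2.8 + ethanol/3.7
= 2·139 + 75/18 + 13/2.8 + 104/3.7
= 278 + 4.17 + 4.64 + 28.11
= 314.92 mOsm/kg ≈ 314.9 mOsm/kg
Osmolar gap = measured − calculated = 325 − 314.9 = 10.1 mOsm/kg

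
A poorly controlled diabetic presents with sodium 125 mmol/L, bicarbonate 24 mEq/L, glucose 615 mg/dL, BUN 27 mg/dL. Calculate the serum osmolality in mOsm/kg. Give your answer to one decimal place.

Calculated osmolality = 2·Na + glucose/18 + BUN/2.8
= 2·125 + 615/18 + 27/2.8
= 250 + 34.17 + 9.64
= 293.81 mOsm/kg

293.8 mOsm/kg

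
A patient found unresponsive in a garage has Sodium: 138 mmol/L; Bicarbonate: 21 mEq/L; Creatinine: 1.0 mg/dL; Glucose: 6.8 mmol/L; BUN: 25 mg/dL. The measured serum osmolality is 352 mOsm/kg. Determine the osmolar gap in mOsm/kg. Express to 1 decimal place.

Calculated osmolality = 2·Na + glucose + BUN/2.8
= 2·138 + 6.8 + 25/2.8
= 276 + 6.80 + 8.93
= 291.73 mOsm/kg ≈ 291.7 mOsm/kg
Osmolar gap = measured − calculated = 352 − 291.7 = 60.3 mOsm/kg

60.3 mOsm/kg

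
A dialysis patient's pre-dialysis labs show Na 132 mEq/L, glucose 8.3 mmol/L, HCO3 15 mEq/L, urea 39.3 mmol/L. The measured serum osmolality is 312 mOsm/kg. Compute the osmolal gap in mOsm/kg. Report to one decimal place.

Calculated osmolality = 2·Na + glucose + urea
= 2·132 + 8.3 + 39.3
= 264 + 8.30 + 39.30
= 311.6 mOsm/kg ≈ 311.6 mOsm/kg
Osmolar gap = measured − calculated = 312 − 311.6 = 0.4 mOsm/kg

0.4 mOsm/kg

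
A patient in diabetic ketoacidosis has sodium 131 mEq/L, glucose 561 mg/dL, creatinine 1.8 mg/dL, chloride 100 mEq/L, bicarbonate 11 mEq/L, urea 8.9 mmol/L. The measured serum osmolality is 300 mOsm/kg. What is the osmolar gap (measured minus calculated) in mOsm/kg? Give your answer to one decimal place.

-2.1 mOsm/kg

Calculated osmolality = 2·Na + glucose/18 + urea
= 2·131 + 561/18 + 8.9
= 262 + 31.17 + 8.90
= 302.07 mOsm/kg ≈ 302.1 mOsm/kg
Osmolar gap = measured − calculated = 300 − 302.1 = -2.1 mOsm/kg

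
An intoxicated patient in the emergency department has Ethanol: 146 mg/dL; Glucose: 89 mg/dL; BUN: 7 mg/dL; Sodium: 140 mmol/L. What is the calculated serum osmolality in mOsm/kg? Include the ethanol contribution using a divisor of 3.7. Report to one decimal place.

Calculated osmolality = 2·Na + glucose/18 + BUN/2.8 + ethanol/3.7
= 2·140 + 89/18 + 7/2.8 + 146/3.7
= 280 + 4.94 + 2.50 + 39.46
= 326.9 mOsm/kg

326.9 mOsm/kg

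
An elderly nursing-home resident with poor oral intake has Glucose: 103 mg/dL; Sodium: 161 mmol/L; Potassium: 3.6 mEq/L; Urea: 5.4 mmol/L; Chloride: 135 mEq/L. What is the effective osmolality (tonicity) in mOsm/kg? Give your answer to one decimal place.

Effective osmolality excludes urea (freely permeant across cell membranes):
2·Na + glucose/18
= 2·161 + 103/18
= 322 + 5.72
= 327.72 mOsm/kg

327.7 mOsm/kg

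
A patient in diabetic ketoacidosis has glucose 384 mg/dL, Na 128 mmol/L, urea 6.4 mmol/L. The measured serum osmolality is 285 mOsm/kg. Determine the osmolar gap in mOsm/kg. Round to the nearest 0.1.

1.3 mOsm/kg

Calculated osmolality = 2·Na + glucose/18 + urea
= 2·128 + 384/18 + 6.4
= 256 + 21.33 + 6.40
= 283.73 mOsm/kg ≈ 283.7 mOsm/kg
Osmolar gap = measured − calculated = 285 − 283.7 = 1.3 mOsm/kg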